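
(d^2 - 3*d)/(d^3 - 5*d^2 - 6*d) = (3 - d)/(-d^2 + 5*d + 6)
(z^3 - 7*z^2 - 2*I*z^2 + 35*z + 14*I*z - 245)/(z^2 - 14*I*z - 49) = (z^2 + z*(-7 + 5*I) - 35*I)/(z - 7*I)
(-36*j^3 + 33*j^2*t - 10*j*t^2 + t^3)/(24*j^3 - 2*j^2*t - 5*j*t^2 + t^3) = (-3*j + t)/(2*j + t)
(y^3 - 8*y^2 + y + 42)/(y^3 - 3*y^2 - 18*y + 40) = (y^3 - 8*y^2 + y + 42)/(y^3 - 3*y^2 - 18*y + 40)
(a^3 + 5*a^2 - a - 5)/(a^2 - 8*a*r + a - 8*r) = (-a^2 - 4*a + 5)/(-a + 8*r)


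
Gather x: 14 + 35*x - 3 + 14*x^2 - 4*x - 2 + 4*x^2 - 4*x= 18*x^2 + 27*x + 9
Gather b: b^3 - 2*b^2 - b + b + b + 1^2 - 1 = b^3 - 2*b^2 + b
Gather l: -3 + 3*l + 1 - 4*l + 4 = 2 - l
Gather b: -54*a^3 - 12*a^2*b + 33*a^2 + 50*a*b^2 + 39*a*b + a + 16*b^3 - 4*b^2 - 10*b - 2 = -54*a^3 + 33*a^2 + a + 16*b^3 + b^2*(50*a - 4) + b*(-12*a^2 + 39*a - 10) - 2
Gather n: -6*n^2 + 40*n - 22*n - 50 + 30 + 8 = -6*n^2 + 18*n - 12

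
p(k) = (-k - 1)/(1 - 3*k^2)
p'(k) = 6*k*(-k - 1)/(1 - 3*k^2)^2 - 1/(1 - 3*k^2)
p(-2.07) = -0.09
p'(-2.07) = -0.01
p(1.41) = 0.49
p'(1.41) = -0.63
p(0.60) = 20.00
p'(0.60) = -887.50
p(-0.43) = -1.28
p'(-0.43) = 5.17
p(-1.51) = -0.09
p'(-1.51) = 0.04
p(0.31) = -1.84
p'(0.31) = -6.22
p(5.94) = 0.07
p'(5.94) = -0.01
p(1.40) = 0.49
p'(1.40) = -0.64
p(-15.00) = -0.02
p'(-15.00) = 0.00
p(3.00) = 0.15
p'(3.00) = -0.07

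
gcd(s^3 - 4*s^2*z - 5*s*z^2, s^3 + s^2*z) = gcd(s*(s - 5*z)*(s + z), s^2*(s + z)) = s^2 + s*z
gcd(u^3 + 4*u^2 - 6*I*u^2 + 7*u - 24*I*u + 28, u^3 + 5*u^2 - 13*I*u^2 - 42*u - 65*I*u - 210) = u - 7*I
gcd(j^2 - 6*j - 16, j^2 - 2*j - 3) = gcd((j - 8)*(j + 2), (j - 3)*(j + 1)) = 1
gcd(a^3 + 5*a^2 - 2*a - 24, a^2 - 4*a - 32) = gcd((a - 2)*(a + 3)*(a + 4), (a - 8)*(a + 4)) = a + 4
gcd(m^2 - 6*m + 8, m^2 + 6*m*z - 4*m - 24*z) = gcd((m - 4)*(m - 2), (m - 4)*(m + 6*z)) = m - 4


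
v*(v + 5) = v^2 + 5*v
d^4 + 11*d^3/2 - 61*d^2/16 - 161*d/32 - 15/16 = (d - 5/4)*(d + 1/4)*(d + 1/2)*(d + 6)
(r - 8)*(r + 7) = r^2 - r - 56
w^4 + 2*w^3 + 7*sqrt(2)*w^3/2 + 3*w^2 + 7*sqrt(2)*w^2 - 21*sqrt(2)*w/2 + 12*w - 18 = (w - 1)*(w + 3)*(w + 3*sqrt(2)/2)*(w + 2*sqrt(2))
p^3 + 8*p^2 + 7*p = p*(p + 1)*(p + 7)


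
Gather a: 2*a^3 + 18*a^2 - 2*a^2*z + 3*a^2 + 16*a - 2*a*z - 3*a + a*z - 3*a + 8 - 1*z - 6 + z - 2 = 2*a^3 + a^2*(21 - 2*z) + a*(10 - z)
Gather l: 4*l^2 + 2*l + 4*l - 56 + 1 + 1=4*l^2 + 6*l - 54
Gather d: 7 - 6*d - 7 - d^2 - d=-d^2 - 7*d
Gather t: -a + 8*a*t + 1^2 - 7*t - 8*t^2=-a - 8*t^2 + t*(8*a - 7) + 1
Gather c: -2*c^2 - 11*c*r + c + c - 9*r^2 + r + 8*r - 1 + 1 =-2*c^2 + c*(2 - 11*r) - 9*r^2 + 9*r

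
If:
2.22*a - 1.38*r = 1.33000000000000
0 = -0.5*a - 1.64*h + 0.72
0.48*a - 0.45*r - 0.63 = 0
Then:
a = -0.80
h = 0.68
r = -2.26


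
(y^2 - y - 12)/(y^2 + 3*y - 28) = (y + 3)/(y + 7)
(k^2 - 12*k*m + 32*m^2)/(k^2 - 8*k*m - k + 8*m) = (k - 4*m)/(k - 1)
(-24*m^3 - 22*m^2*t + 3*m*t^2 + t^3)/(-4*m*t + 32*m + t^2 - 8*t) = (6*m^2 + 7*m*t + t^2)/(t - 8)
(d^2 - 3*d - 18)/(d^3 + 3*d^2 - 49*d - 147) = (d - 6)/(d^2 - 49)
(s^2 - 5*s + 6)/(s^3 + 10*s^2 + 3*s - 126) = (s - 2)/(s^2 + 13*s + 42)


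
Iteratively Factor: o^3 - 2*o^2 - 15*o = (o)*(o^2 - 2*o - 15) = o*(o - 5)*(o + 3)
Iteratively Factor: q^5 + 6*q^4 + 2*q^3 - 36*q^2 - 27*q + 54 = (q + 3)*(q^4 + 3*q^3 - 7*q^2 - 15*q + 18) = (q - 2)*(q + 3)*(q^3 + 5*q^2 + 3*q - 9) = (q - 2)*(q + 3)^2*(q^2 + 2*q - 3) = (q - 2)*(q - 1)*(q + 3)^2*(q + 3)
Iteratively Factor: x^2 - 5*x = (x)*(x - 5)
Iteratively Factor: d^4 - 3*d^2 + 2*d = (d + 2)*(d^3 - 2*d^2 + d) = (d - 1)*(d + 2)*(d^2 - d) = (d - 1)^2*(d + 2)*(d)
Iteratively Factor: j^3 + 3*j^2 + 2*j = (j + 2)*(j^2 + j) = (j + 1)*(j + 2)*(j)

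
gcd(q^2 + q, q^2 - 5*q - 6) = q + 1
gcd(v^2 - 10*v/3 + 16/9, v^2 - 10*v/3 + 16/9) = v^2 - 10*v/3 + 16/9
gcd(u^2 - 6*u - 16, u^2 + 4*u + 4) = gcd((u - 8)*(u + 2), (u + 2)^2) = u + 2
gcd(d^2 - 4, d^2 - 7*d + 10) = d - 2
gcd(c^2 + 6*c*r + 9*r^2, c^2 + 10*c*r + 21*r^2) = c + 3*r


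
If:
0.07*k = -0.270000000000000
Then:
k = -3.86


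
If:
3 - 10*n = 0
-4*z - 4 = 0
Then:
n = 3/10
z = -1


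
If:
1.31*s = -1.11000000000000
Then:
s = -0.85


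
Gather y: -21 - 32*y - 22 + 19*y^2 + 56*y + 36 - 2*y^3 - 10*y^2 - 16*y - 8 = -2*y^3 + 9*y^2 + 8*y - 15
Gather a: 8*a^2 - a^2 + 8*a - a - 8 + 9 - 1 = 7*a^2 + 7*a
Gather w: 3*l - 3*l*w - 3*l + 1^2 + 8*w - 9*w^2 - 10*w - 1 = -9*w^2 + w*(-3*l - 2)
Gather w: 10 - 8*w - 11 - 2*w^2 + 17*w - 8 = -2*w^2 + 9*w - 9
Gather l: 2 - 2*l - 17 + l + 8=-l - 7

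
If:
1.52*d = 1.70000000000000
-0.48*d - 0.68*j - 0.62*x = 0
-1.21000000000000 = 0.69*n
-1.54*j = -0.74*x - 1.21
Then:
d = 1.12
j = 0.24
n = -1.75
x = -1.13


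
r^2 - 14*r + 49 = (r - 7)^2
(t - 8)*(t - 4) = t^2 - 12*t + 32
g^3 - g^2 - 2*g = g*(g - 2)*(g + 1)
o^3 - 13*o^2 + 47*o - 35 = (o - 7)*(o - 5)*(o - 1)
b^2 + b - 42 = (b - 6)*(b + 7)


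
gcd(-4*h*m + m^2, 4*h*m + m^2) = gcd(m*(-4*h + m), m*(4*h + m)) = m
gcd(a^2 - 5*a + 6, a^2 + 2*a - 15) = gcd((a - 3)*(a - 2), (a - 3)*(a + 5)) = a - 3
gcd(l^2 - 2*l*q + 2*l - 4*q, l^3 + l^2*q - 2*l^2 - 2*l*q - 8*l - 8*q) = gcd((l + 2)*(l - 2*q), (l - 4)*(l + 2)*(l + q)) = l + 2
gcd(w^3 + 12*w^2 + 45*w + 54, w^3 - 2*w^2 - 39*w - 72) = w^2 + 6*w + 9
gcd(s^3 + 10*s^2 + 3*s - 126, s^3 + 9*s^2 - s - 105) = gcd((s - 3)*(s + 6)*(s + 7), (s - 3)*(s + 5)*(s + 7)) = s^2 + 4*s - 21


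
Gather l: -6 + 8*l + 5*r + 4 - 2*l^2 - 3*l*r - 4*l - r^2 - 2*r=-2*l^2 + l*(4 - 3*r) - r^2 + 3*r - 2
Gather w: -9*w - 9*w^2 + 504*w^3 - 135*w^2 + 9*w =504*w^3 - 144*w^2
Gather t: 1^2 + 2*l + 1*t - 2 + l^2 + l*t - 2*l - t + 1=l^2 + l*t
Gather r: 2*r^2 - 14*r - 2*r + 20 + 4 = 2*r^2 - 16*r + 24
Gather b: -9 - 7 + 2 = -14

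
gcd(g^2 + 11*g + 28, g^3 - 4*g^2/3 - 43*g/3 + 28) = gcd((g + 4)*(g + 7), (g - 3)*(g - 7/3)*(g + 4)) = g + 4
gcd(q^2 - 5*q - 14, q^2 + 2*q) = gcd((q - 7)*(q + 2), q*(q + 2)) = q + 2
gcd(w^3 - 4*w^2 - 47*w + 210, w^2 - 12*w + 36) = w - 6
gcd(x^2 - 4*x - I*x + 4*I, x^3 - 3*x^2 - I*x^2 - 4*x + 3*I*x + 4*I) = x^2 + x*(-4 - I) + 4*I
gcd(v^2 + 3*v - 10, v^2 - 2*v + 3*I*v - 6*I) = v - 2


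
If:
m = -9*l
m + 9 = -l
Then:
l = 9/8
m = -81/8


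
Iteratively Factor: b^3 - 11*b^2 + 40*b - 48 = (b - 4)*(b^2 - 7*b + 12) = (b - 4)^2*(b - 3)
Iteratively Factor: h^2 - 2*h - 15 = (h + 3)*(h - 5)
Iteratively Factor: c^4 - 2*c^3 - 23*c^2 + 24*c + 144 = (c + 3)*(c^3 - 5*c^2 - 8*c + 48) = (c - 4)*(c + 3)*(c^2 - c - 12) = (c - 4)^2*(c + 3)*(c + 3)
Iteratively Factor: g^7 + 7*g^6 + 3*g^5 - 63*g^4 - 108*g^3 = (g)*(g^6 + 7*g^5 + 3*g^4 - 63*g^3 - 108*g^2) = g^2*(g^5 + 7*g^4 + 3*g^3 - 63*g^2 - 108*g) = g^2*(g + 3)*(g^4 + 4*g^3 - 9*g^2 - 36*g) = g^2*(g + 3)*(g + 4)*(g^3 - 9*g) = g^2*(g - 3)*(g + 3)*(g + 4)*(g^2 + 3*g) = g^2*(g - 3)*(g + 3)^2*(g + 4)*(g)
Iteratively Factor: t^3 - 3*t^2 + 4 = (t + 1)*(t^2 - 4*t + 4) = (t - 2)*(t + 1)*(t - 2)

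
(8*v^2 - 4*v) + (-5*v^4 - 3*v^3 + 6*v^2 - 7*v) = -5*v^4 - 3*v^3 + 14*v^2 - 11*v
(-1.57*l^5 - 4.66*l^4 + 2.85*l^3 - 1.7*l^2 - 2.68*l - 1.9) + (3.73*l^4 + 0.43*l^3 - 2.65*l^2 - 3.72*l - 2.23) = -1.57*l^5 - 0.93*l^4 + 3.28*l^3 - 4.35*l^2 - 6.4*l - 4.13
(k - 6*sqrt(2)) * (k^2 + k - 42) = k^3 - 6*sqrt(2)*k^2 + k^2 - 42*k - 6*sqrt(2)*k + 252*sqrt(2)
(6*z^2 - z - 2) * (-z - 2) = -6*z^3 - 11*z^2 + 4*z + 4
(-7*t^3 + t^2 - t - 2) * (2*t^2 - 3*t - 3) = -14*t^5 + 23*t^4 + 16*t^3 - 4*t^2 + 9*t + 6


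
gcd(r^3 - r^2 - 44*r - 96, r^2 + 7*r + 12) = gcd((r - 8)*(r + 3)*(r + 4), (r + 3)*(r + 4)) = r^2 + 7*r + 12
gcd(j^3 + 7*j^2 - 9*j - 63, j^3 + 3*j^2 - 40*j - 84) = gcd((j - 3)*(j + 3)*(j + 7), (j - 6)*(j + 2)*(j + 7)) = j + 7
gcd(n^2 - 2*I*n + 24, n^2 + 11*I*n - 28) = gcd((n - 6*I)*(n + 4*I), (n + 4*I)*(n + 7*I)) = n + 4*I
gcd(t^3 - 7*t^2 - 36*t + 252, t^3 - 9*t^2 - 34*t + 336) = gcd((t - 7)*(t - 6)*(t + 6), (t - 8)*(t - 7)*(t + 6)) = t^2 - t - 42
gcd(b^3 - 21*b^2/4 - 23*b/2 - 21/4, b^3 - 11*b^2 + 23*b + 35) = b^2 - 6*b - 7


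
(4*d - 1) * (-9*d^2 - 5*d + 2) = -36*d^3 - 11*d^2 + 13*d - 2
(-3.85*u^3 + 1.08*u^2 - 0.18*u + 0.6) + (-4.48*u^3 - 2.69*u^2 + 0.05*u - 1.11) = -8.33*u^3 - 1.61*u^2 - 0.13*u - 0.51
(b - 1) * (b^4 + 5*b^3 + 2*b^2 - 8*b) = b^5 + 4*b^4 - 3*b^3 - 10*b^2 + 8*b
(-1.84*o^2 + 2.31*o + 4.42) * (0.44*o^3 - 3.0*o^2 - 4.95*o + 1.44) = -0.8096*o^5 + 6.5364*o^4 + 4.1228*o^3 - 27.3441*o^2 - 18.5526*o + 6.3648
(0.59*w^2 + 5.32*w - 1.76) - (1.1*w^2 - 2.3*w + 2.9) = -0.51*w^2 + 7.62*w - 4.66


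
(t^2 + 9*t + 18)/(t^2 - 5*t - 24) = (t + 6)/(t - 8)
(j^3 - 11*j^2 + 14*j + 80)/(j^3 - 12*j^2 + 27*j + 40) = (j + 2)/(j + 1)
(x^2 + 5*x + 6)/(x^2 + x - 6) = (x + 2)/(x - 2)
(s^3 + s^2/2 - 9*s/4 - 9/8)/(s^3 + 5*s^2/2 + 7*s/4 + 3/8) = (2*s - 3)/(2*s + 1)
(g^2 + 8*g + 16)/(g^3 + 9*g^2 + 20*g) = (g + 4)/(g*(g + 5))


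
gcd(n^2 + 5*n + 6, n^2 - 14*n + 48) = 1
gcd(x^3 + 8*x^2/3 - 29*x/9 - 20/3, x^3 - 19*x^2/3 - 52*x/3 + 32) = x + 3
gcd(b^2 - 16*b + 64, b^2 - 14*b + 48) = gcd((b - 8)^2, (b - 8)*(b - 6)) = b - 8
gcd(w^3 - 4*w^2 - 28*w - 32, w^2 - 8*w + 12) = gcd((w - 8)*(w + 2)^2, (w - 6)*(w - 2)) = 1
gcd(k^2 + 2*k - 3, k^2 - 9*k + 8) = k - 1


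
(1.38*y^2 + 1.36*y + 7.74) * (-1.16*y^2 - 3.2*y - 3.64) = -1.6008*y^4 - 5.9936*y^3 - 18.3536*y^2 - 29.7184*y - 28.1736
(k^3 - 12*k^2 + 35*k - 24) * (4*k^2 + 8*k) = 4*k^5 - 40*k^4 + 44*k^3 + 184*k^2 - 192*k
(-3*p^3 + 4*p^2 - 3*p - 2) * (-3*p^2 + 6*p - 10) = 9*p^5 - 30*p^4 + 63*p^3 - 52*p^2 + 18*p + 20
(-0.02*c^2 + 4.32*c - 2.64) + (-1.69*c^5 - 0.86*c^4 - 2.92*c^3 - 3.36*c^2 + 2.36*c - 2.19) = -1.69*c^5 - 0.86*c^4 - 2.92*c^3 - 3.38*c^2 + 6.68*c - 4.83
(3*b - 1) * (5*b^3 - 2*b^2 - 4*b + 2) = 15*b^4 - 11*b^3 - 10*b^2 + 10*b - 2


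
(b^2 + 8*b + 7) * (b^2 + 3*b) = b^4 + 11*b^3 + 31*b^2 + 21*b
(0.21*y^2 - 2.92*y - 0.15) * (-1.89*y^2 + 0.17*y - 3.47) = -0.3969*y^4 + 5.5545*y^3 - 0.9416*y^2 + 10.1069*y + 0.5205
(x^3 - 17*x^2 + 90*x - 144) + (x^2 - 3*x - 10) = x^3 - 16*x^2 + 87*x - 154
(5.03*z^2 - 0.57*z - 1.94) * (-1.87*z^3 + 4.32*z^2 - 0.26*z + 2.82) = -9.4061*z^5 + 22.7955*z^4 - 0.1424*z^3 + 5.952*z^2 - 1.103*z - 5.4708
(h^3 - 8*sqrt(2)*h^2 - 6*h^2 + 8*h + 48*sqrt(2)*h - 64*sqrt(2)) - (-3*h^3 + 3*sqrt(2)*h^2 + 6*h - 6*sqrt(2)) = 4*h^3 - 11*sqrt(2)*h^2 - 6*h^2 + 2*h + 48*sqrt(2)*h - 58*sqrt(2)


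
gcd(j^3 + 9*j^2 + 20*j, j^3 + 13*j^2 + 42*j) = j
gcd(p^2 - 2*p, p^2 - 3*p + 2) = p - 2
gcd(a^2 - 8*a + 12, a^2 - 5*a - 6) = a - 6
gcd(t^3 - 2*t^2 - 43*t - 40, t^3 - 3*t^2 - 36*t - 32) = t^2 - 7*t - 8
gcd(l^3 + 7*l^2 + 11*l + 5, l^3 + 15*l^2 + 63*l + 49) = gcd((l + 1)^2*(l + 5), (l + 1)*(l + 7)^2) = l + 1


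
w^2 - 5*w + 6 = (w - 3)*(w - 2)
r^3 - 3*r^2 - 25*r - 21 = (r - 7)*(r + 1)*(r + 3)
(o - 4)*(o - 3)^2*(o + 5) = o^4 - 5*o^3 - 17*o^2 + 129*o - 180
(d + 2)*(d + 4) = d^2 + 6*d + 8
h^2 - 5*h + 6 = (h - 3)*(h - 2)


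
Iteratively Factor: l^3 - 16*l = (l + 4)*(l^2 - 4*l) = l*(l + 4)*(l - 4)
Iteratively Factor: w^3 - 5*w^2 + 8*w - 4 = (w - 1)*(w^2 - 4*w + 4) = (w - 2)*(w - 1)*(w - 2)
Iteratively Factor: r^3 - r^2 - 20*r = (r - 5)*(r^2 + 4*r) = r*(r - 5)*(r + 4)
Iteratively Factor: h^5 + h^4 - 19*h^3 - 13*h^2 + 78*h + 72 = (h + 1)*(h^4 - 19*h^2 + 6*h + 72) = (h + 1)*(h + 4)*(h^3 - 4*h^2 - 3*h + 18) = (h - 3)*(h + 1)*(h + 4)*(h^2 - h - 6) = (h - 3)^2*(h + 1)*(h + 4)*(h + 2)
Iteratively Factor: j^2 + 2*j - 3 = (j - 1)*(j + 3)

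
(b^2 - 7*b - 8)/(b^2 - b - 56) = (b + 1)/(b + 7)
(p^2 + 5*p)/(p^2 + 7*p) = (p + 5)/(p + 7)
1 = 1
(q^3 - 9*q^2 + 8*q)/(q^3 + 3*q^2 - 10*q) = (q^2 - 9*q + 8)/(q^2 + 3*q - 10)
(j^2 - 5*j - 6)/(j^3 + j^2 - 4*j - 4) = (j - 6)/(j^2 - 4)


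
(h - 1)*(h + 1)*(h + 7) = h^3 + 7*h^2 - h - 7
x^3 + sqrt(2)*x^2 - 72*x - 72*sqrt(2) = (x - 6*sqrt(2))*(x + sqrt(2))*(x + 6*sqrt(2))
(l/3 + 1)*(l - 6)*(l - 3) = l^3/3 - 2*l^2 - 3*l + 18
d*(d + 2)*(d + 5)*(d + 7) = d^4 + 14*d^3 + 59*d^2 + 70*d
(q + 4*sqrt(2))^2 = q^2 + 8*sqrt(2)*q + 32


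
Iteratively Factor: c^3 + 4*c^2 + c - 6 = (c - 1)*(c^2 + 5*c + 6) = (c - 1)*(c + 2)*(c + 3)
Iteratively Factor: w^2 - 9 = (w - 3)*(w + 3)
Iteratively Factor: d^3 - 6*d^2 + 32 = (d + 2)*(d^2 - 8*d + 16) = (d - 4)*(d + 2)*(d - 4)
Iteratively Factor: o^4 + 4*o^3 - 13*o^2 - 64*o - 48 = (o - 4)*(o^3 + 8*o^2 + 19*o + 12) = (o - 4)*(o + 4)*(o^2 + 4*o + 3) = (o - 4)*(o + 1)*(o + 4)*(o + 3)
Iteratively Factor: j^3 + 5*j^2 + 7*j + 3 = (j + 3)*(j^2 + 2*j + 1) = (j + 1)*(j + 3)*(j + 1)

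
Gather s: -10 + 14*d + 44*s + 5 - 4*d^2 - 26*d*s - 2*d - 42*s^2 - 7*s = -4*d^2 + 12*d - 42*s^2 + s*(37 - 26*d) - 5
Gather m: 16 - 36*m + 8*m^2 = 8*m^2 - 36*m + 16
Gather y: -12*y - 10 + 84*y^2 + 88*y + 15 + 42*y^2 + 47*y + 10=126*y^2 + 123*y + 15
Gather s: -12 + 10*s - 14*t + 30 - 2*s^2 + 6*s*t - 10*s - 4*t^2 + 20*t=-2*s^2 + 6*s*t - 4*t^2 + 6*t + 18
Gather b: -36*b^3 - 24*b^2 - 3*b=-36*b^3 - 24*b^2 - 3*b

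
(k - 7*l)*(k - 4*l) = k^2 - 11*k*l + 28*l^2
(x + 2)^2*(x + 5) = x^3 + 9*x^2 + 24*x + 20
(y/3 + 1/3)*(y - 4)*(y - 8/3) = y^3/3 - 17*y^2/9 + 4*y/3 + 32/9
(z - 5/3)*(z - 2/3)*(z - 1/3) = z^3 - 8*z^2/3 + 17*z/9 - 10/27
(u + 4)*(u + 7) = u^2 + 11*u + 28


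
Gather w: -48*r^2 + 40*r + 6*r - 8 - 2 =-48*r^2 + 46*r - 10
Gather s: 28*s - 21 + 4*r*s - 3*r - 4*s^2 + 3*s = -3*r - 4*s^2 + s*(4*r + 31) - 21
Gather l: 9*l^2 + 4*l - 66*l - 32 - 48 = 9*l^2 - 62*l - 80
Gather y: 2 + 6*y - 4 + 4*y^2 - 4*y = 4*y^2 + 2*y - 2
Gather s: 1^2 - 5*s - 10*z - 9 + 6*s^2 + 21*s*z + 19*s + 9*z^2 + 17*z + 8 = 6*s^2 + s*(21*z + 14) + 9*z^2 + 7*z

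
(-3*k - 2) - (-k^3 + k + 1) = k^3 - 4*k - 3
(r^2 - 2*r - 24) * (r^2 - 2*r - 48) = r^4 - 4*r^3 - 68*r^2 + 144*r + 1152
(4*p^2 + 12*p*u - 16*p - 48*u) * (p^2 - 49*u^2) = 4*p^4 + 12*p^3*u - 16*p^3 - 196*p^2*u^2 - 48*p^2*u - 588*p*u^3 + 784*p*u^2 + 2352*u^3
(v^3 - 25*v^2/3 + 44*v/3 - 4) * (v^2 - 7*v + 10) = v^5 - 46*v^4/3 + 83*v^3 - 190*v^2 + 524*v/3 - 40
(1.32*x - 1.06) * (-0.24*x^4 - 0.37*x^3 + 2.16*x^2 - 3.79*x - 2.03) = -0.3168*x^5 - 0.234*x^4 + 3.2434*x^3 - 7.2924*x^2 + 1.3378*x + 2.1518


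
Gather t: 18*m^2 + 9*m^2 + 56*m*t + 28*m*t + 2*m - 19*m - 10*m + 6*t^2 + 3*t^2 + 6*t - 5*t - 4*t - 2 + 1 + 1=27*m^2 - 27*m + 9*t^2 + t*(84*m - 3)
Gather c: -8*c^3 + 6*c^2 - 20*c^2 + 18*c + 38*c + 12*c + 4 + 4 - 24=-8*c^3 - 14*c^2 + 68*c - 16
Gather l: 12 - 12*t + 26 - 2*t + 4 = 42 - 14*t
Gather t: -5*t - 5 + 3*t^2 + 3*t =3*t^2 - 2*t - 5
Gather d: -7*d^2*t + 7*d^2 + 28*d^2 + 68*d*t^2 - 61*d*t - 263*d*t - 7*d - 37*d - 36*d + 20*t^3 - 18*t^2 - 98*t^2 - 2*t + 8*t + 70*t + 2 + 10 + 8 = d^2*(35 - 7*t) + d*(68*t^2 - 324*t - 80) + 20*t^3 - 116*t^2 + 76*t + 20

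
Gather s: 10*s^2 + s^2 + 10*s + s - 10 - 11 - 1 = 11*s^2 + 11*s - 22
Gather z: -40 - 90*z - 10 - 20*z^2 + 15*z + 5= -20*z^2 - 75*z - 45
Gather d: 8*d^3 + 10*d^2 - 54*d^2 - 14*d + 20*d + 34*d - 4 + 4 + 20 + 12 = 8*d^3 - 44*d^2 + 40*d + 32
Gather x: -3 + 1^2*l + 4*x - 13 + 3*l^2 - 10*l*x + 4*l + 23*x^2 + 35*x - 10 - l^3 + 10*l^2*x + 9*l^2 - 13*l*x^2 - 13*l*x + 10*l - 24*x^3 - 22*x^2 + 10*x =-l^3 + 12*l^2 + 15*l - 24*x^3 + x^2*(1 - 13*l) + x*(10*l^2 - 23*l + 49) - 26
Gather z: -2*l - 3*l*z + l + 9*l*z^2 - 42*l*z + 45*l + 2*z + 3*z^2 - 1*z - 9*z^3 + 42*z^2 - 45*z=44*l - 9*z^3 + z^2*(9*l + 45) + z*(-45*l - 44)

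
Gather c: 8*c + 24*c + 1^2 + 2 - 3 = 32*c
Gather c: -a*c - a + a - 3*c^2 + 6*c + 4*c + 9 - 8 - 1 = -3*c^2 + c*(10 - a)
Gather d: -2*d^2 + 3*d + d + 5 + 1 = -2*d^2 + 4*d + 6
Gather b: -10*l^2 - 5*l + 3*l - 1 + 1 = -10*l^2 - 2*l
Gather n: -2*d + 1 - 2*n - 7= -2*d - 2*n - 6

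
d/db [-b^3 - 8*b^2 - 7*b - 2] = -3*b^2 - 16*b - 7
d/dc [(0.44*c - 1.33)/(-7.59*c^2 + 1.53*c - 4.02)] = (3.3396*c^2 - 20.1894*c + 0.2661)/(57.6081*c^4 - 23.2254*c^3 + 63.3645*c^2 - 12.3012*c + 16.1604)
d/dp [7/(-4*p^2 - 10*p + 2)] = 7*(4*p + 5)/(2*(2*p^2 + 5*p - 1)^2)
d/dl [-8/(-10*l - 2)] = -20/(5*l + 1)^2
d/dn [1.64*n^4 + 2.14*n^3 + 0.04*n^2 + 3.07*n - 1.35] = 6.56*n^3 + 6.42*n^2 + 0.08*n + 3.07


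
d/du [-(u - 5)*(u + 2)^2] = (8 - 3*u)*(u + 2)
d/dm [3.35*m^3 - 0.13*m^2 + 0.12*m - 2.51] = 10.05*m^2 - 0.26*m + 0.12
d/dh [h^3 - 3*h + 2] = 3*h^2 - 3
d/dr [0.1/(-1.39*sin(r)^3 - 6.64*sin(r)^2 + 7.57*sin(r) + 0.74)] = (0.417*sin(r)^2 + 1.328*sin(r) - 0.757)*cos(r)/(1.39*sin(r)^3 + 6.64*sin(r)^2 - 7.57*sin(r) - 0.74)^2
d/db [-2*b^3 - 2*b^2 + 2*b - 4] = -6*b^2 - 4*b + 2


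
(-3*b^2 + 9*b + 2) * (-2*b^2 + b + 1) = 6*b^4 - 21*b^3 + 2*b^2 + 11*b + 2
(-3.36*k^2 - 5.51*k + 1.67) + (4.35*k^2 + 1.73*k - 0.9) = 0.99*k^2 - 3.78*k + 0.77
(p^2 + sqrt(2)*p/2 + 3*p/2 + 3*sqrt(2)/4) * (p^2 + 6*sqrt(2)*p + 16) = p^4 + 3*p^3/2 + 13*sqrt(2)*p^3/2 + 39*sqrt(2)*p^2/4 + 22*p^2 + 8*sqrt(2)*p + 33*p + 12*sqrt(2)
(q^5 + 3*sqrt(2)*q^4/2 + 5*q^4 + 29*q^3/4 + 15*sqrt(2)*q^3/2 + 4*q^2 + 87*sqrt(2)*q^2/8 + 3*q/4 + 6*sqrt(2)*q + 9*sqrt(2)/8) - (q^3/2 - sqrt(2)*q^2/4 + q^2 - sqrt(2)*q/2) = q^5 + 3*sqrt(2)*q^4/2 + 5*q^4 + 27*q^3/4 + 15*sqrt(2)*q^3/2 + 3*q^2 + 89*sqrt(2)*q^2/8 + 3*q/4 + 13*sqrt(2)*q/2 + 9*sqrt(2)/8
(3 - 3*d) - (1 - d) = 2 - 2*d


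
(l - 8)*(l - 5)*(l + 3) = l^3 - 10*l^2 + l + 120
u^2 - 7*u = u*(u - 7)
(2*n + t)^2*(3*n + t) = 12*n^3 + 16*n^2*t + 7*n*t^2 + t^3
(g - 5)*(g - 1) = g^2 - 6*g + 5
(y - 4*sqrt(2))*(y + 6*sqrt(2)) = y^2 + 2*sqrt(2)*y - 48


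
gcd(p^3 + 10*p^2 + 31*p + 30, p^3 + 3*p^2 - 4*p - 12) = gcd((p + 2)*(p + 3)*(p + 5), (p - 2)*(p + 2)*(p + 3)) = p^2 + 5*p + 6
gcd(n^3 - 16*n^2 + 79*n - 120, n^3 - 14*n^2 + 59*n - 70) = n - 5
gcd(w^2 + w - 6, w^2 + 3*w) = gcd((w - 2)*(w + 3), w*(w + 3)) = w + 3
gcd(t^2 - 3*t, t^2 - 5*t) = t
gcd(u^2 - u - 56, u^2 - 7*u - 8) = u - 8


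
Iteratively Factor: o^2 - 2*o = (o - 2)*(o)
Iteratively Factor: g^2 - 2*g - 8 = (g + 2)*(g - 4)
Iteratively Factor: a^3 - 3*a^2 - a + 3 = (a + 1)*(a^2 - 4*a + 3) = (a - 3)*(a + 1)*(a - 1)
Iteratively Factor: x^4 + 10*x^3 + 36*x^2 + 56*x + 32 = (x + 4)*(x^3 + 6*x^2 + 12*x + 8) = (x + 2)*(x + 4)*(x^2 + 4*x + 4) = (x + 2)^2*(x + 4)*(x + 2)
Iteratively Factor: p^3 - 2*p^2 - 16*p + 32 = (p - 4)*(p^2 + 2*p - 8) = (p - 4)*(p - 2)*(p + 4)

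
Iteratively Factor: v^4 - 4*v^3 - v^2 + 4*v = (v)*(v^3 - 4*v^2 - v + 4) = v*(v - 4)*(v^2 - 1) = v*(v - 4)*(v - 1)*(v + 1)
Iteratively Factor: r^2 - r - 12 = (r - 4)*(r + 3)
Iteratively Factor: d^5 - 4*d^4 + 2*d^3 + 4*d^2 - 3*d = (d - 1)*(d^4 - 3*d^3 - d^2 + 3*d) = (d - 3)*(d - 1)*(d^3 - d) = (d - 3)*(d - 1)^2*(d^2 + d) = (d - 3)*(d - 1)^2*(d + 1)*(d)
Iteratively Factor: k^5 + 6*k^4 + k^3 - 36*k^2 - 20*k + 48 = (k + 3)*(k^4 + 3*k^3 - 8*k^2 - 12*k + 16) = (k - 2)*(k + 3)*(k^3 + 5*k^2 + 2*k - 8) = (k - 2)*(k - 1)*(k + 3)*(k^2 + 6*k + 8) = (k - 2)*(k - 1)*(k + 2)*(k + 3)*(k + 4)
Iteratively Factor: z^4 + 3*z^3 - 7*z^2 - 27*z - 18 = (z - 3)*(z^3 + 6*z^2 + 11*z + 6) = (z - 3)*(z + 2)*(z^2 + 4*z + 3) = (z - 3)*(z + 1)*(z + 2)*(z + 3)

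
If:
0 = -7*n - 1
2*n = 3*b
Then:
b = -2/21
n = -1/7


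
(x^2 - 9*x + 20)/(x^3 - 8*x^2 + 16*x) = (x - 5)/(x*(x - 4))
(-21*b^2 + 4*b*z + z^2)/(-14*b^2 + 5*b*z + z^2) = (-3*b + z)/(-2*b + z)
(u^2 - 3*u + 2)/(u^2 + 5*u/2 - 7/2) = 2*(u - 2)/(2*u + 7)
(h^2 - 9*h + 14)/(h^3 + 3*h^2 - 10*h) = (h - 7)/(h*(h + 5))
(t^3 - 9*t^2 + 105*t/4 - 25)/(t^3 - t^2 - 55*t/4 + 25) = (t - 4)/(t + 4)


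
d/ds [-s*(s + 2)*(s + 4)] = -3*s^2 - 12*s - 8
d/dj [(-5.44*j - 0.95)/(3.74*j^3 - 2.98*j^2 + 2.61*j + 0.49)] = (40.6912*j^3 - 5.5522*j^2 - 5.662*j - 0.1861)/(13.9876*j^6 - 22.2904*j^5 + 28.4032*j^4 - 11.8904*j^3 + 3.8917*j^2 + 2.5578*j + 0.2401)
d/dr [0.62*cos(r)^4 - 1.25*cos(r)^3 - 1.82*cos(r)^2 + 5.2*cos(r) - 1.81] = (-2.48*cos(r)^3 + 3.75*cos(r)^2 + 3.64*cos(r) - 5.2)*sin(r)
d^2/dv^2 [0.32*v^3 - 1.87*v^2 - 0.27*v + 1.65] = 1.92*v - 3.74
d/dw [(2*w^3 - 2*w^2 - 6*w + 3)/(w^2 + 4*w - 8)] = 2*(w^4 + 8*w^3 - 25*w^2 + 13*w + 18)/(w^4 + 8*w^3 - 64*w + 64)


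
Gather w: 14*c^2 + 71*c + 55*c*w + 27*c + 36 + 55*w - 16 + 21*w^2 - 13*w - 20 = 14*c^2 + 98*c + 21*w^2 + w*(55*c + 42)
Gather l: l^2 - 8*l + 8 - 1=l^2 - 8*l + 7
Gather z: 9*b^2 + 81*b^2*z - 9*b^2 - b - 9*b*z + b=z*(81*b^2 - 9*b)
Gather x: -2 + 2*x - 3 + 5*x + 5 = 7*x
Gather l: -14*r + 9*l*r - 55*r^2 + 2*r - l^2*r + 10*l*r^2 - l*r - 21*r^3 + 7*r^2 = -l^2*r + l*(10*r^2 + 8*r) - 21*r^3 - 48*r^2 - 12*r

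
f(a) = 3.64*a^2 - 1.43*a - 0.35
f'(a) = 7.28*a - 1.43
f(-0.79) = 3.05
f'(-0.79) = -7.18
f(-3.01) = 36.93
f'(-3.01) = -23.34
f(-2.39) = 23.86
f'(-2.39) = -18.83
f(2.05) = 12.02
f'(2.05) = 13.49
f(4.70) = 73.34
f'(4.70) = 32.79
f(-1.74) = 13.16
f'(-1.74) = -14.10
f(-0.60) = 1.82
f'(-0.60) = -5.80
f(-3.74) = 55.91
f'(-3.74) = -28.66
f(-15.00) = 840.10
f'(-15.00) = -110.63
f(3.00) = 28.12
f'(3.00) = 20.41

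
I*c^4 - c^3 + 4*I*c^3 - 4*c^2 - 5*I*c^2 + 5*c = c*(c + 5)*(c + I)*(I*c - I)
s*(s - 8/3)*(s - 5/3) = s^3 - 13*s^2/3 + 40*s/9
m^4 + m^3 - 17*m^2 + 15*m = m*(m - 3)*(m - 1)*(m + 5)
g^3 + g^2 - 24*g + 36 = (g - 3)*(g - 2)*(g + 6)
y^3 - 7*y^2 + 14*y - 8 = (y - 4)*(y - 2)*(y - 1)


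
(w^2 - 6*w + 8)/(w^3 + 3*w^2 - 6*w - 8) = (w - 4)/(w^2 + 5*w + 4)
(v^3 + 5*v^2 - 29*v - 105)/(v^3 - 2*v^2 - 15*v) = (v + 7)/v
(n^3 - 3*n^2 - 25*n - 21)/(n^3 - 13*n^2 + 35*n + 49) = (n + 3)/(n - 7)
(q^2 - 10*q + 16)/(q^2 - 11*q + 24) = (q - 2)/(q - 3)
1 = 1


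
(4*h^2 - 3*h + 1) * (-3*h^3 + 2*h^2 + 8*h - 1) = -12*h^5 + 17*h^4 + 23*h^3 - 26*h^2 + 11*h - 1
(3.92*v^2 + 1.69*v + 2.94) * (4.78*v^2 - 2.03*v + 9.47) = 18.7376*v^4 + 0.120600000000001*v^3 + 47.7449*v^2 + 10.0361*v + 27.8418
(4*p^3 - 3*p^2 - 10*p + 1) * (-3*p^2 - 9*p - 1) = -12*p^5 - 27*p^4 + 53*p^3 + 90*p^2 + p - 1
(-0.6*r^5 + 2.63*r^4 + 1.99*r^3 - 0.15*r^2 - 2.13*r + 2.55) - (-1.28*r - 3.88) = -0.6*r^5 + 2.63*r^4 + 1.99*r^3 - 0.15*r^2 - 0.85*r + 6.43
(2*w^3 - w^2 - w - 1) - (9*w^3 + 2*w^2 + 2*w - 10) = -7*w^3 - 3*w^2 - 3*w + 9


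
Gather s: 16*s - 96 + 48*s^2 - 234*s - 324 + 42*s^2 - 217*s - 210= 90*s^2 - 435*s - 630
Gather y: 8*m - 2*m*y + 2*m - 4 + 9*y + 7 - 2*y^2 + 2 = 10*m - 2*y^2 + y*(9 - 2*m) + 5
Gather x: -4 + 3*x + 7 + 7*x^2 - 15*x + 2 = 7*x^2 - 12*x + 5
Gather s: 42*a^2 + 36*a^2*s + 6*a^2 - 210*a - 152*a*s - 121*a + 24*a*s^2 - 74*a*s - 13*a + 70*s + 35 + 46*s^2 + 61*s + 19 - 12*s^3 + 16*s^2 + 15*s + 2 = 48*a^2 - 344*a - 12*s^3 + s^2*(24*a + 62) + s*(36*a^2 - 226*a + 146) + 56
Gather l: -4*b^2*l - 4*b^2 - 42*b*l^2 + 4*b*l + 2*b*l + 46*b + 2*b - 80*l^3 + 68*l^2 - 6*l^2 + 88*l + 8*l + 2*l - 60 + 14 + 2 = -4*b^2 + 48*b - 80*l^3 + l^2*(62 - 42*b) + l*(-4*b^2 + 6*b + 98) - 44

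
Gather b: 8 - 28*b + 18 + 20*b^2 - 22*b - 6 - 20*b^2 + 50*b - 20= 0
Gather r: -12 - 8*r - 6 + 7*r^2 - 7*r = 7*r^2 - 15*r - 18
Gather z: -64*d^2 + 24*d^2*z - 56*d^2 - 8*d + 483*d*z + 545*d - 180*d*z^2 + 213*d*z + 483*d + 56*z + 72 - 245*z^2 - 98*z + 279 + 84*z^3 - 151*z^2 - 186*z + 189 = -120*d^2 + 1020*d + 84*z^3 + z^2*(-180*d - 396) + z*(24*d^2 + 696*d - 228) + 540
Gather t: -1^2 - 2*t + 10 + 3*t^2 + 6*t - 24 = 3*t^2 + 4*t - 15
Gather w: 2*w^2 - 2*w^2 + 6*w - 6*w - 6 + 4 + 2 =0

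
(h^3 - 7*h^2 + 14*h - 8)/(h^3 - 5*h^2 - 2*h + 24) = (h^2 - 3*h + 2)/(h^2 - h - 6)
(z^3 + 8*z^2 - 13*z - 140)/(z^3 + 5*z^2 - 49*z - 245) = (z - 4)/(z - 7)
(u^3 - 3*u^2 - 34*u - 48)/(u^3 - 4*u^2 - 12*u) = (u^2 - 5*u - 24)/(u*(u - 6))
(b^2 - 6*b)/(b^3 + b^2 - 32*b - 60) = b/(b^2 + 7*b + 10)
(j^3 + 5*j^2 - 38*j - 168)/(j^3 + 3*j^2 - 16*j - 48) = (j^2 + j - 42)/(j^2 - j - 12)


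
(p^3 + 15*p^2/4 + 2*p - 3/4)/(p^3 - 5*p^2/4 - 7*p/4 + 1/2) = (p + 3)/(p - 2)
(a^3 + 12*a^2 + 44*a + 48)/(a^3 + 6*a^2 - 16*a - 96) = (a + 2)/(a - 4)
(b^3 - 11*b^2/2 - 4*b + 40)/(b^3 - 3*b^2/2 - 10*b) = (b - 4)/b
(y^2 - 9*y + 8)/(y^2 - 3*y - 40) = (y - 1)/(y + 5)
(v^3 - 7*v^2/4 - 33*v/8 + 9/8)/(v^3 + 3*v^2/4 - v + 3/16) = 2*(v - 3)/(2*v - 1)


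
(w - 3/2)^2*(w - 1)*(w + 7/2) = w^4 - w^3/2 - 35*w^2/4 + 129*w/8 - 63/8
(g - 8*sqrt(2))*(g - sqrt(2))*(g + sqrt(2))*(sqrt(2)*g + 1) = sqrt(2)*g^4 - 15*g^3 - 10*sqrt(2)*g^2 + 30*g + 16*sqrt(2)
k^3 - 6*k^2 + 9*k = k*(k - 3)^2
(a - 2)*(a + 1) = a^2 - a - 2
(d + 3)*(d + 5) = d^2 + 8*d + 15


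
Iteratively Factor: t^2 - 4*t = (t - 4)*(t)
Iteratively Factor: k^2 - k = (k - 1)*(k)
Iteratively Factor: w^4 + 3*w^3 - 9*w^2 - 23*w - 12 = (w - 3)*(w^3 + 6*w^2 + 9*w + 4) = (w - 3)*(w + 1)*(w^2 + 5*w + 4) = (w - 3)*(w + 1)*(w + 4)*(w + 1)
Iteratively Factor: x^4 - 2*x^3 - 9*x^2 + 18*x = (x)*(x^3 - 2*x^2 - 9*x + 18) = x*(x + 3)*(x^2 - 5*x + 6) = x*(x - 2)*(x + 3)*(x - 3)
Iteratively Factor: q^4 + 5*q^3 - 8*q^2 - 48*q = (q + 4)*(q^3 + q^2 - 12*q) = q*(q + 4)*(q^2 + q - 12) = q*(q - 3)*(q + 4)*(q + 4)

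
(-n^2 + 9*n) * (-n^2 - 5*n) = n^4 - 4*n^3 - 45*n^2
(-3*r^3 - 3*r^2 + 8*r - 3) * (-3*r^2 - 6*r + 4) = 9*r^5 + 27*r^4 - 18*r^3 - 51*r^2 + 50*r - 12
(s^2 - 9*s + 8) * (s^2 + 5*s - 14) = s^4 - 4*s^3 - 51*s^2 + 166*s - 112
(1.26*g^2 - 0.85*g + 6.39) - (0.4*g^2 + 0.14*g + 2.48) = 0.86*g^2 - 0.99*g + 3.91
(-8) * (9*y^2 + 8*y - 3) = -72*y^2 - 64*y + 24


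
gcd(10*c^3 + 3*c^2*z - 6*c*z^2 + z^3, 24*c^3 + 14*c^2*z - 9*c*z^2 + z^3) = c + z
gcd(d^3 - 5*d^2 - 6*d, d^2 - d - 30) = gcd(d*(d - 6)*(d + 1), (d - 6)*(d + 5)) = d - 6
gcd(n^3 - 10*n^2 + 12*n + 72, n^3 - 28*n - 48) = n^2 - 4*n - 12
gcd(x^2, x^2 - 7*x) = x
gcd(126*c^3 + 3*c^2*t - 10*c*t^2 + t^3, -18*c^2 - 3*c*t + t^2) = -18*c^2 - 3*c*t + t^2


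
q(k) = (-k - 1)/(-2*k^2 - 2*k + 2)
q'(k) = (-k - 1)*(4*k + 2)/(-2*k^2 - 2*k + 2)^2 - 1/(-2*k^2 - 2*k + 2)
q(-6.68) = -0.08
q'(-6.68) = -0.01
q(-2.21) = -0.36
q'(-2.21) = -0.44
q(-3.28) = -0.18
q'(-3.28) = -0.07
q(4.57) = 0.11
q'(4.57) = -0.03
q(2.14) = 0.27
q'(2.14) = -0.17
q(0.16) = -0.71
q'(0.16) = -1.77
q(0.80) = 2.05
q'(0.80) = -10.95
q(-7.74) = -0.07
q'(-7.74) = -0.01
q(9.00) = 0.06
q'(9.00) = -0.00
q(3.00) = 0.18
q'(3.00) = -0.07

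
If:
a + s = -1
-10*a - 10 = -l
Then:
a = -s - 1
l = -10*s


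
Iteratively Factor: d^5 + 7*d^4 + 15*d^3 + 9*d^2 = (d + 3)*(d^4 + 4*d^3 + 3*d^2) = d*(d + 3)*(d^3 + 4*d^2 + 3*d) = d*(d + 3)^2*(d^2 + d) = d*(d + 1)*(d + 3)^2*(d)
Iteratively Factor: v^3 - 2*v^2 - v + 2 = (v + 1)*(v^2 - 3*v + 2) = (v - 2)*(v + 1)*(v - 1)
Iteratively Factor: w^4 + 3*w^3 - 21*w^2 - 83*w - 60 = (w + 1)*(w^3 + 2*w^2 - 23*w - 60) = (w - 5)*(w + 1)*(w^2 + 7*w + 12) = (w - 5)*(w + 1)*(w + 4)*(w + 3)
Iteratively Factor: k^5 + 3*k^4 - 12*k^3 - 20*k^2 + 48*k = (k - 2)*(k^4 + 5*k^3 - 2*k^2 - 24*k) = (k - 2)*(k + 3)*(k^3 + 2*k^2 - 8*k) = k*(k - 2)*(k + 3)*(k^2 + 2*k - 8) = k*(k - 2)^2*(k + 3)*(k + 4)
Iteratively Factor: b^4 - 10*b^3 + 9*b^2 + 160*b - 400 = (b + 4)*(b^3 - 14*b^2 + 65*b - 100) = (b - 5)*(b + 4)*(b^2 - 9*b + 20) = (b - 5)*(b - 4)*(b + 4)*(b - 5)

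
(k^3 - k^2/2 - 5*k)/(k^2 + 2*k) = k - 5/2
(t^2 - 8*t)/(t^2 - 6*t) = (t - 8)/(t - 6)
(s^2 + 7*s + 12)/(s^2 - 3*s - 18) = (s + 4)/(s - 6)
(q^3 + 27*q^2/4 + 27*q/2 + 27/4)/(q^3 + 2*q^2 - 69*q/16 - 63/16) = 4*(q + 3)/(4*q - 7)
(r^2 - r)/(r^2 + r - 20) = r*(r - 1)/(r^2 + r - 20)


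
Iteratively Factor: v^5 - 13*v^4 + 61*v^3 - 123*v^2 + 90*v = (v)*(v^4 - 13*v^3 + 61*v^2 - 123*v + 90) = v*(v - 5)*(v^3 - 8*v^2 + 21*v - 18) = v*(v - 5)*(v - 2)*(v^2 - 6*v + 9) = v*(v - 5)*(v - 3)*(v - 2)*(v - 3)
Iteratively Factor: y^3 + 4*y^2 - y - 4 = (y - 1)*(y^2 + 5*y + 4) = (y - 1)*(y + 1)*(y + 4)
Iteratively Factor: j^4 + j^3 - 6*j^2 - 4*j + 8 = (j + 2)*(j^3 - j^2 - 4*j + 4) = (j - 1)*(j + 2)*(j^2 - 4) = (j - 2)*(j - 1)*(j + 2)*(j + 2)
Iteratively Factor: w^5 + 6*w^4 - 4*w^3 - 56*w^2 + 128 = (w - 2)*(w^4 + 8*w^3 + 12*w^2 - 32*w - 64) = (w - 2)*(w + 2)*(w^3 + 6*w^2 - 32) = (w - 2)^2*(w + 2)*(w^2 + 8*w + 16) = (w - 2)^2*(w + 2)*(w + 4)*(w + 4)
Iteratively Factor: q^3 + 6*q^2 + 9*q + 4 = (q + 1)*(q^2 + 5*q + 4) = (q + 1)*(q + 4)*(q + 1)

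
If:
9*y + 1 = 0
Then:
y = -1/9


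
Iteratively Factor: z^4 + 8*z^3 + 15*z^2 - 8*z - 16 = (z + 4)*(z^3 + 4*z^2 - z - 4) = (z - 1)*(z + 4)*(z^2 + 5*z + 4) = (z - 1)*(z + 1)*(z + 4)*(z + 4)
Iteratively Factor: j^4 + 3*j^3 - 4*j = (j + 2)*(j^3 + j^2 - 2*j) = (j + 2)^2*(j^2 - j) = (j - 1)*(j + 2)^2*(j)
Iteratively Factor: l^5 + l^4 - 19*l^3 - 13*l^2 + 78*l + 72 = (l + 4)*(l^4 - 3*l^3 - 7*l^2 + 15*l + 18) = (l - 3)*(l + 4)*(l^3 - 7*l - 6) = (l - 3)*(l + 1)*(l + 4)*(l^2 - l - 6) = (l - 3)*(l + 1)*(l + 2)*(l + 4)*(l - 3)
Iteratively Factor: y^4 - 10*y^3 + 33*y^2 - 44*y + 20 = (y - 2)*(y^3 - 8*y^2 + 17*y - 10) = (y - 2)^2*(y^2 - 6*y + 5) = (y - 2)^2*(y - 1)*(y - 5)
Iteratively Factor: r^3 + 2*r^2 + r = (r)*(r^2 + 2*r + 1) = r*(r + 1)*(r + 1)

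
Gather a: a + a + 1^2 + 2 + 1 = 2*a + 4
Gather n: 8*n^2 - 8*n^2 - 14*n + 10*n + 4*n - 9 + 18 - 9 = 0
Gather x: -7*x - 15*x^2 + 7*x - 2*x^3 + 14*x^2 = -2*x^3 - x^2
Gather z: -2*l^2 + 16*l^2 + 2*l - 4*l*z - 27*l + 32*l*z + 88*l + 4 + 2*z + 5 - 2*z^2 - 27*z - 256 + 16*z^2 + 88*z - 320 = 14*l^2 + 63*l + 14*z^2 + z*(28*l + 63) - 567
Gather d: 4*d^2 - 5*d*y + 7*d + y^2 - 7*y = 4*d^2 + d*(7 - 5*y) + y^2 - 7*y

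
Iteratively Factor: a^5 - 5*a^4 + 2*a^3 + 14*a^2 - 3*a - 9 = (a + 1)*(a^4 - 6*a^3 + 8*a^2 + 6*a - 9) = (a - 3)*(a + 1)*(a^3 - 3*a^2 - a + 3) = (a - 3)*(a + 1)^2*(a^2 - 4*a + 3) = (a - 3)^2*(a + 1)^2*(a - 1)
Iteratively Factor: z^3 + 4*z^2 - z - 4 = (z + 4)*(z^2 - 1) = (z - 1)*(z + 4)*(z + 1)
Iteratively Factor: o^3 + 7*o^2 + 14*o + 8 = (o + 4)*(o^2 + 3*o + 2) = (o + 2)*(o + 4)*(o + 1)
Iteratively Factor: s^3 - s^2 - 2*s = (s + 1)*(s^2 - 2*s) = s*(s + 1)*(s - 2)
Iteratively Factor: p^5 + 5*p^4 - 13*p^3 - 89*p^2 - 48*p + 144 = (p + 3)*(p^4 + 2*p^3 - 19*p^2 - 32*p + 48) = (p - 4)*(p + 3)*(p^3 + 6*p^2 + 5*p - 12) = (p - 4)*(p - 1)*(p + 3)*(p^2 + 7*p + 12) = (p - 4)*(p - 1)*(p + 3)*(p + 4)*(p + 3)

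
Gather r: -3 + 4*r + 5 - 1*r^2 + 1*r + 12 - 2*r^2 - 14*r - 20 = -3*r^2 - 9*r - 6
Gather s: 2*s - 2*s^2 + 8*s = -2*s^2 + 10*s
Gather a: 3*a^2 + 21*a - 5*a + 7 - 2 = 3*a^2 + 16*a + 5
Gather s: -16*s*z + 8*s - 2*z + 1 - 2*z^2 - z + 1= s*(8 - 16*z) - 2*z^2 - 3*z + 2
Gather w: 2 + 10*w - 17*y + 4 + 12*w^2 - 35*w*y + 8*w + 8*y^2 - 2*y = 12*w^2 + w*(18 - 35*y) + 8*y^2 - 19*y + 6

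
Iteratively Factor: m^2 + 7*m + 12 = (m + 3)*(m + 4)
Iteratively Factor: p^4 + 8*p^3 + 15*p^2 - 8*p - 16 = (p - 1)*(p^3 + 9*p^2 + 24*p + 16) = (p - 1)*(p + 1)*(p^2 + 8*p + 16) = (p - 1)*(p + 1)*(p + 4)*(p + 4)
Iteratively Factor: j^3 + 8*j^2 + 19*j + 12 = (j + 4)*(j^2 + 4*j + 3) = (j + 1)*(j + 4)*(j + 3)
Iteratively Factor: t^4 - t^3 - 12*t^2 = (t)*(t^3 - t^2 - 12*t) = t*(t - 4)*(t^2 + 3*t) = t^2*(t - 4)*(t + 3)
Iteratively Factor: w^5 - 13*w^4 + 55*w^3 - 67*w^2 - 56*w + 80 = (w + 1)*(w^4 - 14*w^3 + 69*w^2 - 136*w + 80) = (w - 5)*(w + 1)*(w^3 - 9*w^2 + 24*w - 16) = (w - 5)*(w - 1)*(w + 1)*(w^2 - 8*w + 16) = (w - 5)*(w - 4)*(w - 1)*(w + 1)*(w - 4)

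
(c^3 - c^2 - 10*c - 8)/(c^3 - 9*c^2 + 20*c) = (c^2 + 3*c + 2)/(c*(c - 5))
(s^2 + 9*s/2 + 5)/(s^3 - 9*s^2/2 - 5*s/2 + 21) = (2*s + 5)/(2*s^2 - 13*s + 21)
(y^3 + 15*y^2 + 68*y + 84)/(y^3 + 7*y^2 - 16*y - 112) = (y^2 + 8*y + 12)/(y^2 - 16)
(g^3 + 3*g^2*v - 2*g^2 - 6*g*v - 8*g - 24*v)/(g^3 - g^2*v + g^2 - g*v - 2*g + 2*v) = (-g^2 - 3*g*v + 4*g + 12*v)/(-g^2 + g*v + g - v)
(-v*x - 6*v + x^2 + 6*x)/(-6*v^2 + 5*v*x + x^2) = (x + 6)/(6*v + x)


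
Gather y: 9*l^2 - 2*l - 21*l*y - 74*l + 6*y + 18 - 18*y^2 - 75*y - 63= 9*l^2 - 76*l - 18*y^2 + y*(-21*l - 69) - 45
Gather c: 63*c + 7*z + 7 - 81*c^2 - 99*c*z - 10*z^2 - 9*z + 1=-81*c^2 + c*(63 - 99*z) - 10*z^2 - 2*z + 8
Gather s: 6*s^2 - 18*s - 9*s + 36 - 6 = 6*s^2 - 27*s + 30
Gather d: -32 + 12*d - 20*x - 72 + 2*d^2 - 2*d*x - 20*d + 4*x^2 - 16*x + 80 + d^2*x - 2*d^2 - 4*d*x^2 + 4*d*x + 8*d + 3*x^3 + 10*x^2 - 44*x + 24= d^2*x + d*(-4*x^2 + 2*x) + 3*x^3 + 14*x^2 - 80*x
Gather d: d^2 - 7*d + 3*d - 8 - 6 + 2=d^2 - 4*d - 12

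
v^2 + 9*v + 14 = (v + 2)*(v + 7)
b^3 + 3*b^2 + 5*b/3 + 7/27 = (b + 1/3)^2*(b + 7/3)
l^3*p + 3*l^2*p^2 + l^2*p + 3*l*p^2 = l*(l + 3*p)*(l*p + p)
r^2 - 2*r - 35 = (r - 7)*(r + 5)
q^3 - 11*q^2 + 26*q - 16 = (q - 8)*(q - 2)*(q - 1)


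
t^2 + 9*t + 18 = (t + 3)*(t + 6)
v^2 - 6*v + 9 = (v - 3)^2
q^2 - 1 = (q - 1)*(q + 1)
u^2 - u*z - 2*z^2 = (u - 2*z)*(u + z)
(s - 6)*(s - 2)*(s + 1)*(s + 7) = s^4 - 45*s^2 + 40*s + 84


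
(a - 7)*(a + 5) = a^2 - 2*a - 35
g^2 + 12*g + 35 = (g + 5)*(g + 7)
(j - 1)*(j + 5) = j^2 + 4*j - 5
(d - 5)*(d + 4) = d^2 - d - 20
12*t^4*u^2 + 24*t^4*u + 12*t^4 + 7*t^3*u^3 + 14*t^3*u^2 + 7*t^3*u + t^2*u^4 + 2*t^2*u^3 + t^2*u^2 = (3*t + u)*(4*t + u)*(t*u + t)^2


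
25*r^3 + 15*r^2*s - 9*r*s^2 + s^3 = (-5*r + s)^2*(r + s)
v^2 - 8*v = v*(v - 8)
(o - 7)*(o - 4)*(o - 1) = o^3 - 12*o^2 + 39*o - 28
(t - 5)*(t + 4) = t^2 - t - 20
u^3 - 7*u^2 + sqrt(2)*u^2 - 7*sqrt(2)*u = u*(u - 7)*(u + sqrt(2))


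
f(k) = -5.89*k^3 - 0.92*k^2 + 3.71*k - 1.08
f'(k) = -17.67*k^2 - 1.84*k + 3.71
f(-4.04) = 357.30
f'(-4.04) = -277.26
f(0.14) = -0.59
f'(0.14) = 3.11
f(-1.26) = 4.57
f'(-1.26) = -22.02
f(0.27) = -0.26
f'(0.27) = 1.93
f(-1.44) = 9.26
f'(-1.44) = -30.28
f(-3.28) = 184.70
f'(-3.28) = -180.36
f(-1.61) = 15.14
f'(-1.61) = -39.13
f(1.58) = -20.75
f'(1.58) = -43.31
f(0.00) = -1.08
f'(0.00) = 3.71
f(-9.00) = 4184.82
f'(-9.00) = -1411.00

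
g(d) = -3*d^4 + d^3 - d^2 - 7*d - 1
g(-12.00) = -63997.00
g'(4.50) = -1048.75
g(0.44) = -4.30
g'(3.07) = -332.08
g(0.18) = -2.29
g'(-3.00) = 350.00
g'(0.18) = -7.33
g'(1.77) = -67.68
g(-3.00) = -259.00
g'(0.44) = -8.32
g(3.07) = -269.47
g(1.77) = -40.42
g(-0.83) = 2.13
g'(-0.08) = -6.81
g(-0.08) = -0.45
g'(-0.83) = 3.59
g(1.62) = -31.38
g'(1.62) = -53.39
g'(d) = -12*d^3 + 3*d^2 - 2*d - 7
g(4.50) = -1191.81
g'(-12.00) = 21185.00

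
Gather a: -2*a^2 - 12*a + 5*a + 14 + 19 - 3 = -2*a^2 - 7*a + 30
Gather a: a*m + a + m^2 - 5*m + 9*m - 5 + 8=a*(m + 1) + m^2 + 4*m + 3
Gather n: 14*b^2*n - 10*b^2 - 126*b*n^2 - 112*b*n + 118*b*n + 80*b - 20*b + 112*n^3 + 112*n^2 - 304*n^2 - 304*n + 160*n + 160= -10*b^2 + 60*b + 112*n^3 + n^2*(-126*b - 192) + n*(14*b^2 + 6*b - 144) + 160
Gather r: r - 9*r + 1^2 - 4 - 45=-8*r - 48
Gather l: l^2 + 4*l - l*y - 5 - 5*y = l^2 + l*(4 - y) - 5*y - 5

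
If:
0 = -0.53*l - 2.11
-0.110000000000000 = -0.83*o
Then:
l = -3.98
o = 0.13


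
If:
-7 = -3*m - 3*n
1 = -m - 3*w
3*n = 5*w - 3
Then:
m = 35/4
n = -77/12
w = -13/4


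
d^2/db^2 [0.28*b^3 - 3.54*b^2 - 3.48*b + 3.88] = 1.68*b - 7.08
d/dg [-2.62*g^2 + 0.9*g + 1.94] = 0.9 - 5.24*g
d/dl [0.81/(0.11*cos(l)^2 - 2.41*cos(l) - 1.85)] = (0.1782*cos(l) - 1.9521)*sin(l)/(-0.11*cos(l)^2 + 2.41*cos(l) + 1.85)^2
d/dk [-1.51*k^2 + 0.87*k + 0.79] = 0.87 - 3.02*k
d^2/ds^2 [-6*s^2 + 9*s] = -12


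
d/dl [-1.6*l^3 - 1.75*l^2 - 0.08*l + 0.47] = -4.8*l^2 - 3.5*l - 0.08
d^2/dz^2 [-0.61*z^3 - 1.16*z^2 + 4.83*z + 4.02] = -3.66*z - 2.32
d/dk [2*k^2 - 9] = 4*k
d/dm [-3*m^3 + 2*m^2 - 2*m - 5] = -9*m^2 + 4*m - 2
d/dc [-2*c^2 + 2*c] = 2 - 4*c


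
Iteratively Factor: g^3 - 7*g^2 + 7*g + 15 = (g + 1)*(g^2 - 8*g + 15) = (g - 5)*(g + 1)*(g - 3)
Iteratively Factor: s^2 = (s)*(s)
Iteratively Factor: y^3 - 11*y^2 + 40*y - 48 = (y - 4)*(y^2 - 7*y + 12) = (y - 4)^2*(y - 3)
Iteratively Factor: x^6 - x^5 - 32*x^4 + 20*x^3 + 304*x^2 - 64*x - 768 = (x - 4)*(x^5 + 3*x^4 - 20*x^3 - 60*x^2 + 64*x + 192) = (x - 4)*(x + 4)*(x^4 - x^3 - 16*x^2 + 4*x + 48) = (x - 4)*(x + 2)*(x + 4)*(x^3 - 3*x^2 - 10*x + 24) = (x - 4)*(x + 2)*(x + 3)*(x + 4)*(x^2 - 6*x + 8) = (x - 4)*(x - 2)*(x + 2)*(x + 3)*(x + 4)*(x - 4)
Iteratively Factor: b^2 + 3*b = (b + 3)*(b)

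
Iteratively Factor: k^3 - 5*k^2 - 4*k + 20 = (k + 2)*(k^2 - 7*k + 10) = (k - 5)*(k + 2)*(k - 2)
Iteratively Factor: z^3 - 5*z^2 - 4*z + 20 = (z - 5)*(z^2 - 4) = (z - 5)*(z - 2)*(z + 2)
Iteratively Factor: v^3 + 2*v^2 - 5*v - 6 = (v - 2)*(v^2 + 4*v + 3) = (v - 2)*(v + 1)*(v + 3)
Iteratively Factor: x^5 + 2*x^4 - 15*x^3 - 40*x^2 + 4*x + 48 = (x - 4)*(x^4 + 6*x^3 + 9*x^2 - 4*x - 12) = (x - 4)*(x + 2)*(x^3 + 4*x^2 + x - 6) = (x - 4)*(x + 2)^2*(x^2 + 2*x - 3) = (x - 4)*(x + 2)^2*(x + 3)*(x - 1)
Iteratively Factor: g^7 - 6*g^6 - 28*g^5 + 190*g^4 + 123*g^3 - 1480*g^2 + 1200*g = (g - 3)*(g^6 - 3*g^5 - 37*g^4 + 79*g^3 + 360*g^2 - 400*g) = (g - 3)*(g - 1)*(g^5 - 2*g^4 - 39*g^3 + 40*g^2 + 400*g) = (g - 5)*(g - 3)*(g - 1)*(g^4 + 3*g^3 - 24*g^2 - 80*g) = (g - 5)*(g - 3)*(g - 1)*(g + 4)*(g^3 - g^2 - 20*g) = (g - 5)*(g - 3)*(g - 1)*(g + 4)^2*(g^2 - 5*g) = (g - 5)^2*(g - 3)*(g - 1)*(g + 4)^2*(g)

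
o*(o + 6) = o^2 + 6*o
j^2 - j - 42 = (j - 7)*(j + 6)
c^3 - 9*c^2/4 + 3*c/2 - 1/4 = (c - 1)^2*(c - 1/4)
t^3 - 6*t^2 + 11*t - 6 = (t - 3)*(t - 2)*(t - 1)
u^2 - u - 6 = (u - 3)*(u + 2)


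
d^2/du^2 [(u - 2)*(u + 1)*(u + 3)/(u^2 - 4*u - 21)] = 80/(u^3 - 21*u^2 + 147*u - 343)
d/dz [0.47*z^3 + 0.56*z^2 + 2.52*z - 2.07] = 1.41*z^2 + 1.12*z + 2.52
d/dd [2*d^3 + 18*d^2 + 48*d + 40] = 6*d^2 + 36*d + 48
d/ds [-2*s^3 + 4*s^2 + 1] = 2*s*(4 - 3*s)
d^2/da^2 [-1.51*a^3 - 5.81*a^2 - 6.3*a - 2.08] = -9.06*a - 11.62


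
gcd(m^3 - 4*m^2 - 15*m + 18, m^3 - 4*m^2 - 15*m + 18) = m^3 - 4*m^2 - 15*m + 18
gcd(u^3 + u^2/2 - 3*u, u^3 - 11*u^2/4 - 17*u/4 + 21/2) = u + 2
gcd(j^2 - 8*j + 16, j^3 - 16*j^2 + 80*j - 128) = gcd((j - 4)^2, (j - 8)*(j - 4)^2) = j^2 - 8*j + 16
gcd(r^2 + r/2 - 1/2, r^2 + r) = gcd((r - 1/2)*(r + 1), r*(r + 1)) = r + 1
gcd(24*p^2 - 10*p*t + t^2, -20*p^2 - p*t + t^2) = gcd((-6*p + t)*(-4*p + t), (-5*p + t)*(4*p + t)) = 1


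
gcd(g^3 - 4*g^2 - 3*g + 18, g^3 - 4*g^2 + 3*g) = g - 3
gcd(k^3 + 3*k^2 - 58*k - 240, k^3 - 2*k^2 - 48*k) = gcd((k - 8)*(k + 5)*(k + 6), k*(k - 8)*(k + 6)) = k^2 - 2*k - 48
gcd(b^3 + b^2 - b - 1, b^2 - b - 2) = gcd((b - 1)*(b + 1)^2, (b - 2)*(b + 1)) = b + 1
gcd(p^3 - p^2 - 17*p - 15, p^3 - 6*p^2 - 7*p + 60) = p^2 - 2*p - 15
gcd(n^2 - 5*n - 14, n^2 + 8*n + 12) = n + 2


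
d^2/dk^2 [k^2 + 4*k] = 2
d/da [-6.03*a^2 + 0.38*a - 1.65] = 0.38 - 12.06*a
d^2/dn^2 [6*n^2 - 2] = 12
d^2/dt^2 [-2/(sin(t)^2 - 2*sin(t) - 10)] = 4*(-2*sin(t)^4 + 3*sin(t)^3 - 19*sin(t)^2 + 4*sin(t) + 14)/(2*sin(t) + cos(t)^2 + 9)^3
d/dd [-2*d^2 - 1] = -4*d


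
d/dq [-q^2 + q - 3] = 1 - 2*q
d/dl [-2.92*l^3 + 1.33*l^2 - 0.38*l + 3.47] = -8.76*l^2 + 2.66*l - 0.38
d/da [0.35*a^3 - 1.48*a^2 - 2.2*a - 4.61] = 1.05*a^2 - 2.96*a - 2.2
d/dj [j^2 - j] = 2*j - 1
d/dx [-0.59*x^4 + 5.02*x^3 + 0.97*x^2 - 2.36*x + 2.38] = -2.36*x^3 + 15.06*x^2 + 1.94*x - 2.36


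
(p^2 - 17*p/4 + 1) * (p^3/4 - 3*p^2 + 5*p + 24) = p^5/4 - 65*p^4/16 + 18*p^3 - p^2/4 - 97*p + 24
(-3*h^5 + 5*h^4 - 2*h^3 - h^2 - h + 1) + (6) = -3*h^5 + 5*h^4 - 2*h^3 - h^2 - h + 7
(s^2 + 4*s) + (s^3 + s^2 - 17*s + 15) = s^3 + 2*s^2 - 13*s + 15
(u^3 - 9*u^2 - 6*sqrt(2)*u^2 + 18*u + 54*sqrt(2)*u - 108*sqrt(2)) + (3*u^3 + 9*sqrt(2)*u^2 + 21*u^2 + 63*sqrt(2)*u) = 4*u^3 + 3*sqrt(2)*u^2 + 12*u^2 + 18*u + 117*sqrt(2)*u - 108*sqrt(2)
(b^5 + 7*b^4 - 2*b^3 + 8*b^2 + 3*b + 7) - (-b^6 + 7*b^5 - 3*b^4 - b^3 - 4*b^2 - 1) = b^6 - 6*b^5 + 10*b^4 - b^3 + 12*b^2 + 3*b + 8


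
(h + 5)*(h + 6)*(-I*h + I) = -I*h^3 - 10*I*h^2 - 19*I*h + 30*I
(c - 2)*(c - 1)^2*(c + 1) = c^4 - 3*c^3 + c^2 + 3*c - 2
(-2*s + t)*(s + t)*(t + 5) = -2*s^2*t - 10*s^2 - s*t^2 - 5*s*t + t^3 + 5*t^2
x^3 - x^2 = x^2*(x - 1)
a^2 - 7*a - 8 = (a - 8)*(a + 1)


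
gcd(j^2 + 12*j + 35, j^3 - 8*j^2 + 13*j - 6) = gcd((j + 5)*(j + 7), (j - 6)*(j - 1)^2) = 1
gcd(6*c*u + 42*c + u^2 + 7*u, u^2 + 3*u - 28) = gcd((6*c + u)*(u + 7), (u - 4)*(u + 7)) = u + 7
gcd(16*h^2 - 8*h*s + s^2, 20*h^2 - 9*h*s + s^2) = -4*h + s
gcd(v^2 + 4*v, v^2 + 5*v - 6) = 1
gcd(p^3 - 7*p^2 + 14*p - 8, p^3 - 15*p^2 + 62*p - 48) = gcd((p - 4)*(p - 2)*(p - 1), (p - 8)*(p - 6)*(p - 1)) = p - 1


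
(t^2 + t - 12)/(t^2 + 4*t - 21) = (t + 4)/(t + 7)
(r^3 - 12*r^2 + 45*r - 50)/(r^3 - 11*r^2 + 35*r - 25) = (r - 2)/(r - 1)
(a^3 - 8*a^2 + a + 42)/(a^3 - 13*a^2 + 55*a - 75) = (a^2 - 5*a - 14)/(a^2 - 10*a + 25)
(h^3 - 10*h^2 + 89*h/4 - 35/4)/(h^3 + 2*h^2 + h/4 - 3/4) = (2*h^2 - 19*h + 35)/(2*h^2 + 5*h + 3)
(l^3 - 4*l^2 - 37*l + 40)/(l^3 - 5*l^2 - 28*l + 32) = (l + 5)/(l + 4)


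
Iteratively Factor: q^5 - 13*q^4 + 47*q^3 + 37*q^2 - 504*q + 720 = (q - 3)*(q^4 - 10*q^3 + 17*q^2 + 88*q - 240) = (q - 4)*(q - 3)*(q^3 - 6*q^2 - 7*q + 60) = (q - 4)^2*(q - 3)*(q^2 - 2*q - 15) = (q - 4)^2*(q - 3)*(q + 3)*(q - 5)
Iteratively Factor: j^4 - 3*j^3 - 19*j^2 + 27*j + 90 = (j + 2)*(j^3 - 5*j^2 - 9*j + 45) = (j + 2)*(j + 3)*(j^2 - 8*j + 15) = (j - 3)*(j + 2)*(j + 3)*(j - 5)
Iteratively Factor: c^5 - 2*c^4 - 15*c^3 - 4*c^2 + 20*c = (c - 5)*(c^4 + 3*c^3 - 4*c) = (c - 5)*(c + 2)*(c^3 + c^2 - 2*c) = (c - 5)*(c + 2)^2*(c^2 - c) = (c - 5)*(c - 1)*(c + 2)^2*(c)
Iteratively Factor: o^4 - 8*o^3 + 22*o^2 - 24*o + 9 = (o - 1)*(o^3 - 7*o^2 + 15*o - 9) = (o - 3)*(o - 1)*(o^2 - 4*o + 3) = (o - 3)*(o - 1)^2*(o - 3)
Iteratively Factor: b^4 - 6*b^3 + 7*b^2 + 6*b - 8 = (b - 1)*(b^3 - 5*b^2 + 2*b + 8) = (b - 4)*(b - 1)*(b^2 - b - 2) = (b - 4)*(b - 1)*(b + 1)*(b - 2)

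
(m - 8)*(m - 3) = m^2 - 11*m + 24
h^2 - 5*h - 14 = (h - 7)*(h + 2)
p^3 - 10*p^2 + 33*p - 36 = (p - 4)*(p - 3)^2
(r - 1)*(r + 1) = r^2 - 1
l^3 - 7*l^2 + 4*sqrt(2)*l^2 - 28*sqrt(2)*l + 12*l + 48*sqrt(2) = (l - 4)*(l - 3)*(l + 4*sqrt(2))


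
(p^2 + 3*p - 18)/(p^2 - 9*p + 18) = (p + 6)/(p - 6)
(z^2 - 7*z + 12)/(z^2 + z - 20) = (z - 3)/(z + 5)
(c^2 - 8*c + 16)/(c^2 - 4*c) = (c - 4)/c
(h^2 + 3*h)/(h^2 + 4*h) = (h + 3)/(h + 4)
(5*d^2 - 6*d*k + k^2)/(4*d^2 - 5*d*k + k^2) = (5*d - k)/(4*d - k)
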